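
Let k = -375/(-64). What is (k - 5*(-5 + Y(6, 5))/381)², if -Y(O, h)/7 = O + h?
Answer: 28599883225/594579456 ≈ 48.101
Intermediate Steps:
Y(O, h) = -7*O - 7*h (Y(O, h) = -7*(O + h) = -7*O - 7*h)
k = 375/64 (k = -375*(-1/64) = 375/64 ≈ 5.8594)
(k - 5*(-5 + Y(6, 5))/381)² = (375/64 - 5*(-5 + (-7*6 - 7*5))/381)² = (375/64 - 5*(-5 + (-42 - 35))*(1/381))² = (375/64 - 5*(-5 - 77)*(1/381))² = (375/64 - 5*(-82)*(1/381))² = (375/64 + 410*(1/381))² = (375/64 + 410/381)² = (169115/24384)² = 28599883225/594579456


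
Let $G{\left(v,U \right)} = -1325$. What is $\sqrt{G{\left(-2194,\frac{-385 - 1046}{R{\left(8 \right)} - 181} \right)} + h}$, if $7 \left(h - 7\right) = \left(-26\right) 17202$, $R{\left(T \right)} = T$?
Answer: $\frac{i \sqrt{3195346}}{7} \approx 255.36 i$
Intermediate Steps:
$h = - \frac{447203}{7}$ ($h = 7 + \frac{\left(-26\right) 17202}{7} = 7 + \frac{1}{7} \left(-447252\right) = 7 - \frac{447252}{7} = - \frac{447203}{7} \approx -63886.0$)
$\sqrt{G{\left(-2194,\frac{-385 - 1046}{R{\left(8 \right)} - 181} \right)} + h} = \sqrt{-1325 - \frac{447203}{7}} = \sqrt{- \frac{456478}{7}} = \frac{i \sqrt{3195346}}{7}$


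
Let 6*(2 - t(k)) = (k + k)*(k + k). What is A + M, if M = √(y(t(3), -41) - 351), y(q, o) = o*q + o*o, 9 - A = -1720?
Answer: 1729 + 3*√166 ≈ 1767.7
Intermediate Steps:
t(k) = 2 - 2*k²/3 (t(k) = 2 - (k + k)*(k + k)/6 = 2 - 2*k*2*k/6 = 2 - 2*k²/3)
A = 1729 (A = 9 - 1*(-1720) = 9 + 1720 = 1729)
y(q, o) = o² + o*q (y(q, o) = o*q + o² = o² + o*q)
M = 3*√166 (M = √(-41*(-41 + (2 - ⅔*3²)) - 351) = √(-41*(-41 + (2 - ⅔*9)) - 351) = √(-41*(-41 + (2 - 6)) - 351) = √(-41*(-41 - 4) - 351) = √(-41*(-45) - 351) = √(1845 - 351) = √1494 = 3*√166 ≈ 38.652)
A + M = 1729 + 3*√166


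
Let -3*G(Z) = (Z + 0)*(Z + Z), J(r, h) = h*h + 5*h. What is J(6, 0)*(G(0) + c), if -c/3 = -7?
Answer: 0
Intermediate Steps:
c = 21 (c = -3*(-7) = 21)
J(r, h) = h² + 5*h
G(Z) = -2*Z²/3 (G(Z) = -(Z + 0)*(Z + Z)/3 = -Z*2*Z/3 = -2*Z²/3)
J(6, 0)*(G(0) + c) = (0*(5 + 0))*(-⅔*0² + 21) = (0*5)*(-⅔*0 + 21) = 0*(0 + 21) = 0*21 = 0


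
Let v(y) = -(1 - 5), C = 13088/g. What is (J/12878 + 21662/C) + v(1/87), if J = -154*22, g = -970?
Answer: -33745561501/21068408 ≈ -1601.7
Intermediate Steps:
J = -3388
C = -6544/485 (C = 13088/(-970) = 13088*(-1/970) = -6544/485 ≈ -13.493)
v(y) = 4 (v(y) = -1*(-4) = 4)
(J/12878 + 21662/C) + v(1/87) = (-3388/12878 + 21662/(-6544/485)) + 4 = (-3388*1/12878 + 21662*(-485/6544)) + 4 = (-1694/6439 - 5253035/3272) + 4 = -33829835133/21068408 + 4 = -33745561501/21068408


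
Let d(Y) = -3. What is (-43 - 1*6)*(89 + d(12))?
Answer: -4214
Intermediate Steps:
(-43 - 1*6)*(89 + d(12)) = (-43 - 1*6)*(89 - 3) = (-43 - 6)*86 = -49*86 = -4214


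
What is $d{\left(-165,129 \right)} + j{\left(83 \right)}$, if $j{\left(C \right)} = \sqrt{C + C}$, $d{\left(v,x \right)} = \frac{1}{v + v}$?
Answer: $- \frac{1}{330} + \sqrt{166} \approx 12.881$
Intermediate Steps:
$d{\left(v,x \right)} = \frac{1}{2 v}$
$j{\left(C \right)} = \sqrt{2} \sqrt{C}$ ($j{\left(C \right)} = \sqrt{2 C} = \sqrt{2} \sqrt{C}$)
$d{\left(-165,129 \right)} + j{\left(83 \right)} = \frac{1}{2 \left(-165\right)} + \sqrt{2} \sqrt{83} = \frac{1}{2} \left(- \frac{1}{165}\right) + \sqrt{166} = - \frac{1}{330} + \sqrt{166}$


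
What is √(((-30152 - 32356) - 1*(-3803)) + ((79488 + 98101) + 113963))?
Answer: √232847 ≈ 482.54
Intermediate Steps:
√(((-30152 - 32356) - 1*(-3803)) + ((79488 + 98101) + 113963)) = √((-62508 + 3803) + (177589 + 113963)) = √(-58705 + 291552) = √232847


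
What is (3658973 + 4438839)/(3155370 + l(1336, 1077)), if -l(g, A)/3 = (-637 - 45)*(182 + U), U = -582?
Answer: 4048906/1168485 ≈ 3.4651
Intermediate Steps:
l(g, A) = -818400 (l(g, A) = -3*(-637 - 45)*(182 - 582) = -(-2046)*(-400) = -3*272800 = -818400)
(3658973 + 4438839)/(3155370 + l(1336, 1077)) = (3658973 + 4438839)/(3155370 - 818400) = 8097812/2336970 = 8097812*(1/2336970) = 4048906/1168485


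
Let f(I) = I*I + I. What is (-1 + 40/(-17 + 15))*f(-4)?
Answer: -252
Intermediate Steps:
f(I) = I + I² (f(I) = I² + I = I + I²)
(-1 + 40/(-17 + 15))*f(-4) = (-1 + 40/(-17 + 15))*(-4*(1 - 4)) = (-1 + 40/(-2))*(-4*(-3)) = (-1 + 40*(-½))*12 = (-1 - 20)*12 = -21*12 = -252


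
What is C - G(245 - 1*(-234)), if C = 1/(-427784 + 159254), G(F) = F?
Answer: -128625871/268530 ≈ -479.00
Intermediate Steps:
C = -1/268530 (C = 1/(-268530) = -1/268530 ≈ -3.7240e-6)
C - G(245 - 1*(-234)) = -1/268530 - (245 - 1*(-234)) = -1/268530 - (245 + 234) = -1/268530 - 1*479 = -1/268530 - 479 = -128625871/268530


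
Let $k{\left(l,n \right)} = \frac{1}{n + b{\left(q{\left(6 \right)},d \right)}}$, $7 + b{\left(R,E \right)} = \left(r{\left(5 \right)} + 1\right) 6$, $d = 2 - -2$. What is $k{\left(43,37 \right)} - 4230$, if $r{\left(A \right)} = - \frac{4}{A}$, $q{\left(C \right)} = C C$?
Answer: $- \frac{659875}{156} \approx -4230.0$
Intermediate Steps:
$q{\left(C \right)} = C^{2}$
$d = 4$ ($d = 2 + 2 = 4$)
$b{\left(R,E \right)} = - \frac{29}{5}$ ($b{\left(R,E \right)} = -7 + \left(- \frac{4}{5} + 1\right) 6 = -7 + \frac{1}{5} \cdot 6 = -7 + \frac{6}{5} = - \frac{29}{5}$)
$k{\left(l,n \right)} = \frac{1}{- \frac{29}{5} + n}$ ($k{\left(l,n \right)} = \frac{1}{n - \frac{29}{5}} = \frac{1}{- \frac{29}{5} + n}$)
$k{\left(43,37 \right)} - 4230 = \frac{5}{-29 + 5 \cdot 37} - 4230 = \frac{5}{-29 + 185} - 4230 = \frac{5}{156} - 4230 = - \frac{659875}{156}$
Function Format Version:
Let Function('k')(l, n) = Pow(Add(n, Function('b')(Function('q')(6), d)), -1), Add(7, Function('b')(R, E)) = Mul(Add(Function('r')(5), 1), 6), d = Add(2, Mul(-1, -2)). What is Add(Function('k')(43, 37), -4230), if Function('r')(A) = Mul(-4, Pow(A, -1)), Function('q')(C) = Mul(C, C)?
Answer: Rational(-659875, 156) ≈ -4230.0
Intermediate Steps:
Function('q')(C) = Pow(C, 2)
d = 4 (d = Add(2, 2) = 4)
Function('b')(R, E) = Rational(-29, 5) (Function('b')(R, E) = Add(-7, Mul(Add(Mul(-4, Pow(5, -1)), 1), 6)) = Add(-7, Mul(Add(Mul(-4, Rational(1, 5)), 1), 6)) = Add(-7, Mul(Add(Rational(-4, 5), 1), 6)) = Add(-7, Mul(Rational(1, 5), 6)) = Add(-7, Rational(6, 5)) = Rational(-29, 5))
Function('k')(l, n) = Pow(Add(Rational(-29, 5), n), -1) (Function('k')(l, n) = Pow(Add(n, Rational(-29, 5)), -1) = Pow(Add(Rational(-29, 5), n), -1))
Add(Function('k')(43, 37), -4230) = Add(Mul(5, Pow(Add(-29, Mul(5, 37)), -1)), -4230) = Add(Mul(5, Pow(Add(-29, 185), -1)), -4230) = Add(Mul(5, Pow(156, -1)), -4230) = Add(Mul(5, Rational(1, 156)), -4230) = Add(Rational(5, 156), -4230) = Rational(-659875, 156)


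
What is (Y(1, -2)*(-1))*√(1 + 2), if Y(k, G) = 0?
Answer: 0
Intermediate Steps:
(Y(1, -2)*(-1))*√(1 + 2) = (0*(-1))*√(1 + 2) = 0*√3 = 0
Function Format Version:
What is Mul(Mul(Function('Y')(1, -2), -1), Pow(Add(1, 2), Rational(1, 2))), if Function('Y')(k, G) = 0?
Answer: 0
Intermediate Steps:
Mul(Mul(Function('Y')(1, -2), -1), Pow(Add(1, 2), Rational(1, 2))) = Mul(Mul(0, -1), Pow(Add(1, 2), Rational(1, 2))) = Mul(0, Pow(3, Rational(1, 2))) = 0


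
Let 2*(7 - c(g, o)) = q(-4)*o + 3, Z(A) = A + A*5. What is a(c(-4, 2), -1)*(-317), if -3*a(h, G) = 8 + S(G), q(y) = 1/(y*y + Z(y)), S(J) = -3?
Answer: 1585/3 ≈ 528.33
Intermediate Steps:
Z(A) = 6*A (Z(A) = A + 5*A = 6*A)
q(y) = 1/(y**2 + 6*y) (q(y) = 1/(y*y + 6*y) = 1/(y**2 + 6*y))
c(g, o) = 11/2 + o/16 (c(g, o) = 7 - ((1/((-4)*(6 - 4)))*o + 3)/2 = 7 - ((-1/4/2)*o + 3)/2 = 7 - ((-1/4*1/2)*o + 3)/2 = 7 - (-o/8 + 3)/2 = 7 - (3 - o/8)/2 = 7 + (-3/2 + o/16) = 11/2 + o/16)
a(h, G) = -5/3 (a(h, G) = -(8 - 3)/3 = -1/3*5 = -5/3)
a(c(-4, 2), -1)*(-317) = -5/3*(-317) = 1585/3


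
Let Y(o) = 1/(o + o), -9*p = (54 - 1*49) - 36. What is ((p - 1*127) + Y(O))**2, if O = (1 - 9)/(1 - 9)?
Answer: 4906225/324 ≈ 15143.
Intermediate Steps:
p = 31/9 (p = -((54 - 1*49) - 36)/9 = -((54 - 49) - 36)/9 = -(5 - 36)/9 = -1/9*(-31) = 31/9 ≈ 3.4444)
O = 1 (O = -8/(-8) = -8*(-1/8) = 1)
Y(o) = 1/(2*o)
((p - 1*127) + Y(O))**2 = ((31/9 - 1*127) + (1/2)/1)**2 = ((31/9 - 127) + (1/2)*1)**2 = (-1112/9 + 1/2)**2 = (-2215/18)**2 = 4906225/324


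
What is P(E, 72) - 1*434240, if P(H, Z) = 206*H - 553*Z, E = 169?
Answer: -439242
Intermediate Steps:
P(H, Z) = -553*Z + 206*H
P(E, 72) - 1*434240 = (-553*72 + 206*169) - 1*434240 = (-39816 + 34814) - 434240 = -5002 - 434240 = -439242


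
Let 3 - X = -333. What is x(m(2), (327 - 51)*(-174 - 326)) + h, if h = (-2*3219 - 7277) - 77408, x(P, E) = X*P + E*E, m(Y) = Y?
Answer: 19043909549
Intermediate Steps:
X = 336 (X = 3 - 1*(-333) = 3 + 333 = 336)
x(P, E) = E**2 + 336*P (x(P, E) = 336*P + E*E = 336*P + E**2 = E**2 + 336*P)
h = -91123 (h = (-6438 - 7277) - 77408 = -13715 - 77408 = -91123)
x(m(2), (327 - 51)*(-174 - 326)) + h = (((327 - 51)*(-174 - 326))**2 + 336*2) - 91123 = ((276*(-500))**2 + 672) - 91123 = ((-138000)**2 + 672) - 91123 = (19044000000 + 672) - 91123 = 19044000672 - 91123 = 19043909549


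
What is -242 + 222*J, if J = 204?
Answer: 45046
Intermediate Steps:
-242 + 222*J = -242 + 222*204 = -242 + 45288 = 45046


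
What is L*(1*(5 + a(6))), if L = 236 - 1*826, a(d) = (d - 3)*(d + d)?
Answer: -24190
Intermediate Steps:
a(d) = 2*d*(-3 + d) (a(d) = (-3 + d)*(2*d) = 2*d*(-3 + d))
L = -590 (L = 236 - 826 = -590)
L*(1*(5 + a(6))) = -590*(5 + 2*6*(-3 + 6)) = -590*(5 + 2*6*3) = -590*(5 + 36) = -590*41 = -24190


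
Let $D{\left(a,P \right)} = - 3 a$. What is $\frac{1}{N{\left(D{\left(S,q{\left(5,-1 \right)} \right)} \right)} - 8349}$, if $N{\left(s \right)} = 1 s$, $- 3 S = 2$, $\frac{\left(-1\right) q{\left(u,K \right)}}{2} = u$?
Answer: $- \frac{1}{8347} \approx -0.0001198$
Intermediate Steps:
$q{\left(u,K \right)} = - 2 u$
$S = - \frac{2}{3}$ ($S = \left(- \frac{1}{3}\right) 2 = - \frac{2}{3} \approx -0.66667$)
$N{\left(s \right)} = s$
$\frac{1}{N{\left(D{\left(S,q{\left(5,-1 \right)} \right)} \right)} - 8349} = \frac{1}{\left(-3\right) \left(- \frac{2}{3}\right) - 8349} = \frac{1}{2 - 8349} = \frac{1}{-8347} = - \frac{1}{8347}$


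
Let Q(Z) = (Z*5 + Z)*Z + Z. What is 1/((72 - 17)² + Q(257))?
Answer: 1/399576 ≈ 2.5027e-6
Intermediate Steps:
Q(Z) = Z + 6*Z² (Q(Z) = (5*Z + Z)*Z + Z = (6*Z)*Z + Z = 6*Z² + Z = Z + 6*Z²)
1/((72 - 17)² + Q(257)) = 1/((72 - 17)² + 257*(1 + 6*257)) = 1/(55² + 257*(1 + 1542)) = 1/(3025 + 257*1543) = 1/(3025 + 396551) = 1/399576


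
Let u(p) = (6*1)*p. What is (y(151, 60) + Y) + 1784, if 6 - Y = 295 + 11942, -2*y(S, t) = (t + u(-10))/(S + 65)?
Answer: -10447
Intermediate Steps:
u(p) = 6*p
y(S, t) = -(-60 + t)/(2*(65 + S)) (y(S, t) = -(t + 6*(-10))/(2*(S + 65)) = -(t - 60)/(2*(65 + S)) = -(-60 + t)/(2*(65 + S)))
Y = -12231 (Y = 6 - (295 + 11942) = 6 - 1*12237 = 6 - 12237 = -12231)
(y(151, 60) + Y) + 1784 = ((60 - 1*60)/(2*(65 + 151)) - 12231) + 1784 = ((½)*(60 - 60)/216 - 12231) + 1784 = ((½)*(1/216)*0 - 12231) + 1784 = (0 - 12231) + 1784 = -12231 + 1784 = -10447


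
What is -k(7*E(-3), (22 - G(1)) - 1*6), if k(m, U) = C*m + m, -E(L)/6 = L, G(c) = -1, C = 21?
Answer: -2772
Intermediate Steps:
E(L) = -6*L
k(m, U) = 22*m (k(m, U) = 21*m + m = 22*m)
-k(7*E(-3), (22 - G(1)) - 1*6) = -22*7*(-6*(-3)) = -22*7*18 = -22*126 = -1*2772 = -2772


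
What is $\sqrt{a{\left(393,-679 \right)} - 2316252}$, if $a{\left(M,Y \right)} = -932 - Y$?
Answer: $i \sqrt{2316505} \approx 1522.0 i$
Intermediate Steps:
$\sqrt{a{\left(393,-679 \right)} - 2316252} = \sqrt{\left(-932 - -679\right) - 2316252} = \sqrt{\left(-932 + 679\right) - 2316252} = \sqrt{-253 - 2316252} = \sqrt{-2316505} = i \sqrt{2316505}$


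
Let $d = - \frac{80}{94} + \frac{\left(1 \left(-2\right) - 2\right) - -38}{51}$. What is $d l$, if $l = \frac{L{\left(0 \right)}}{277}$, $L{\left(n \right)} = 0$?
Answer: $0$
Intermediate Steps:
$l = 0$ ($l = \frac{0}{277} = 0 \cdot \frac{1}{277} = 0$)
$d = - \frac{26}{141}$ ($d = \left(-80\right) \frac{1}{94} + \left(\left(-2 - 2\right) + 38\right) \frac{1}{51} = - \frac{40}{47} + \left(-4 + 38\right) \frac{1}{51} = - \frac{40}{47} + 34 \cdot \frac{1}{51} = - \frac{40}{47} + \frac{2}{3} = - \frac{26}{141} \approx -0.1844$)
$d l = \left(- \frac{26}{141}\right) 0 = 0$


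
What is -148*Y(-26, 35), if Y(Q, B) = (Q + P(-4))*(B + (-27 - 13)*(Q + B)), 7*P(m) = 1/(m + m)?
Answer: -17520425/14 ≈ -1.2515e+6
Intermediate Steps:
P(m) = 1/(14*m) (P(m) = 1/(7*(m + m)) = 1/(7*((2*m))) = (1/(2*m))/7 = 1/(14*m))
Y(Q, B) = (-1/56 + Q)*(-40*Q - 39*B) (Y(Q, B) = (Q + (1/14)/(-4))*(B + (-27 - 13)*(Q + B)) = (Q + (1/14)*(-1/4))*(B - 40*(B + Q)) = (Q - 1/56)*(B + (-40*B - 40*Q)) = (-1/56 + Q)*(-40*Q - 39*B))
-148*Y(-26, 35) = -148*(-40*(-26)**2 + (5/7)*(-26) + (39/56)*35 - 39*35*(-26)) = -148*(-40*676 - 130/7 + 195/8 + 35490) = -148*(-27040 - 130/7 + 195/8 + 35490) = -148*473525/56 = -17520425/14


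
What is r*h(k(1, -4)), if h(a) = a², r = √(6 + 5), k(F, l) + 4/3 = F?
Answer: √11/9 ≈ 0.36851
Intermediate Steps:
k(F, l) = -4/3 + F
r = √11 ≈ 3.3166
r*h(k(1, -4)) = √11*(-4/3 + 1)² = √11*(-⅓)² = √11*(⅑) = √11/9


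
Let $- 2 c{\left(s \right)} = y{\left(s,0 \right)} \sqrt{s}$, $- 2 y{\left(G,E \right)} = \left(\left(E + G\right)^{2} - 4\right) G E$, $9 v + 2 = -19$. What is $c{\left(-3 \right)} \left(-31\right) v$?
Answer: $0$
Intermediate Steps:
$v = - \frac{7}{3}$ ($v = - \frac{2}{9} + \frac{1}{9} \left(-19\right) = - \frac{2}{9} - \frac{19}{9} = - \frac{7}{3} \approx -2.3333$)
$y{\left(G,E \right)} = - \frac{E G \left(-4 + \left(E + G\right)^{2}\right)}{2}$ ($y{\left(G,E \right)} = - \frac{\left(\left(E + G\right)^{2} - 4\right) G E}{2} = - \frac{\left(-4 + \left(E + G\right)^{2}\right) G E}{2} = - \frac{G \left(-4 + \left(E + G\right)^{2}\right) E}{2} = - \frac{E G \left(-4 + \left(E + G\right)^{2}\right)}{2}$)
$c{\left(s \right)} = 0$ ($c{\left(s \right)} = - \frac{\left(- \frac{1}{2}\right) 0 s \left(-4 + \left(0 + s\right)^{2}\right) \sqrt{s}}{2} = - \frac{\left(- \frac{1}{2}\right) 0 s \left(-4 + s^{2}\right) \sqrt{s}}{2} = - \frac{0 \sqrt{s}}{2} = \left(- \frac{1}{2}\right) 0 = 0$)
$c{\left(-3 \right)} \left(-31\right) v = 0 \left(-31\right) \left(- \frac{7}{3}\right) = 0 \left(- \frac{7}{3}\right) = 0$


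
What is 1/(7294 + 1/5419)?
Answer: 5419/39526187 ≈ 0.00013710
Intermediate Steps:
1/(7294 + 1/5419) = 1/(39526187/5419) = 5419/39526187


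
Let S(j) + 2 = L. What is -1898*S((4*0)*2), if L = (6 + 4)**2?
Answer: -186004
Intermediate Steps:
L = 100 (L = 10**2 = 100)
S(j) = 98 (S(j) = -2 + 100 = 98)
-1898*S((4*0)*2) = -1898*98 = -186004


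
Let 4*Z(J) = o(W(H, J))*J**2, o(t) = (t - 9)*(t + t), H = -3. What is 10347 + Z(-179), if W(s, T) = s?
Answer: 587085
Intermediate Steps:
o(t) = 2*t*(-9 + t) (o(t) = (-9 + t)*(2*t) = 2*t*(-9 + t))
Z(J) = 18*J**2 (Z(J) = ((2*(-3)*(-9 - 3))*J**2)/4 = ((2*(-3)*(-12))*J**2)/4 = (72*J**2)/4 = 18*J**2)
10347 + Z(-179) = 10347 + 18*(-179)**2 = 10347 + 18*32041 = 10347 + 576738 = 587085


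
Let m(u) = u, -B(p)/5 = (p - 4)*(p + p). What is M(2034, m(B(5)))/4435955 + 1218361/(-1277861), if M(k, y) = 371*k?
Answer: -4440302769101/5668533892255 ≈ -0.78333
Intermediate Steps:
B(p) = -10*p*(-4 + p) (B(p) = -5*(p - 4)*(p + p) = -5*(-4 + p)*2*p = -10*p*(-4 + p))
M(2034, m(B(5)))/4435955 + 1218361/(-1277861) = (371*2034)/4435955 + 1218361/(-1277861) = 754614*(1/4435955) + 1218361*(-1/1277861) = 754614/4435955 - 1218361/1277861 = -4440302769101/5668533892255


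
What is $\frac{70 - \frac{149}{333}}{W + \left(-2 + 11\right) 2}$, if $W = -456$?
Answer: $- \frac{23161}{145854} \approx -0.1588$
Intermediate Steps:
$\frac{70 - \frac{149}{333}}{W + \left(-2 + 11\right) 2} = \frac{70 - \frac{149}{333}}{-456 + \left(-2 + 11\right) 2} = \frac{70 - \frac{149}{333}}{-456 + 9 \cdot 2} = \frac{70 - \frac{149}{333}}{-456 + 18} = \frac{23161}{333 \left(-438\right)} = \frac{23161}{333} \left(- \frac{1}{438}\right) = - \frac{23161}{145854}$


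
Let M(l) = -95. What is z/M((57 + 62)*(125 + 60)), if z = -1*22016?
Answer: 22016/95 ≈ 231.75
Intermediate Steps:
z = -22016
z/M((57 + 62)*(125 + 60)) = -22016/(-95) = -22016*(-1/95) = 22016/95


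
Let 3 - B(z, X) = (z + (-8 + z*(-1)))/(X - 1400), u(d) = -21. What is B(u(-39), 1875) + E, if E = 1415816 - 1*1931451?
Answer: -244925192/475 ≈ -5.1563e+5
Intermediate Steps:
E = -515635 (E = 1415816 - 1931451 = -515635)
B(z, X) = 3 + 8/(-1400 + X) (B(z, X) = 3 - (z + (-8 + z*(-1)))/(X - 1400) = 3 - (z + (-8 - z))/(-1400 + X) = 3 - (-8)/(-1400 + X) = 3 + 8/(-1400 + X))
B(u(-39), 1875) + E = (-4192 + 3*1875)/(-1400 + 1875) - 515635 = (-4192 + 5625)/475 - 515635 = (1/475)*1433 - 515635 = 1433/475 - 515635 = -244925192/475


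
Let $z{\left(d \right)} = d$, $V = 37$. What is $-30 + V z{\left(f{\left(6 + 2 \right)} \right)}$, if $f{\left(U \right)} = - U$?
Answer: $-326$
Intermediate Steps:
$-30 + V z{\left(f{\left(6 + 2 \right)} \right)} = -30 + 37 \left(- (6 + 2)\right) = -30 + 37 \left(\left(-1\right) 8\right) = -30 + 37 \left(-8\right) = -30 - 296 = -326$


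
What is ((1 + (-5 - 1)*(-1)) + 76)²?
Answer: 6889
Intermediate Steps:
((1 + (-5 - 1)*(-1)) + 76)² = ((1 - 6*(-1)) + 76)² = ((1 + 6) + 76)² = (7 + 76)² = 83² = 6889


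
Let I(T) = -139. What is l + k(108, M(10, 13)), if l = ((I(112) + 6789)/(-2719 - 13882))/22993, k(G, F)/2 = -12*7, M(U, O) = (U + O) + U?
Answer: -64126747874/381706793 ≈ -168.00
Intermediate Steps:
M(U, O) = O + 2*U (M(U, O) = (O + U) + U = O + 2*U)
k(G, F) = -168 (k(G, F) = 2*(-12*7) = 2*(-84) = -168)
l = -6650/381706793 (l = ((-139 + 6789)/(-2719 - 13882))/22993 = (6650/(-16601))*(1/22993) = (6650*(-1/16601))*(1/22993) = -6650/16601*1/22993 = -6650/381706793 ≈ -1.7422e-5)
l + k(108, M(10, 13)) = -6650/381706793 - 168 = -64126747874/381706793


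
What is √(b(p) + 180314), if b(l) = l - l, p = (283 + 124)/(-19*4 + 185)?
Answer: √180314 ≈ 424.63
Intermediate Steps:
p = 407/109 (p = 407/(-76 + 185) = 407/109 ≈ 3.7339)
b(l) = 0
√(b(p) + 180314) = √(0 + 180314) = √180314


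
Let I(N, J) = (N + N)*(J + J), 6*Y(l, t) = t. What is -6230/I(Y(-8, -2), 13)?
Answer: 9345/26 ≈ 359.42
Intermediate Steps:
Y(l, t) = t/6
I(N, J) = 4*J*N (I(N, J) = (2*N)*(2*J) = 4*J*N)
-6230/I(Y(-8, -2), 13) = -6230/(4*13*((⅙)*(-2))) = -6230/(4*13*(-⅓)) = -6230/(-52/3) = -6230*(-3/52) = 9345/26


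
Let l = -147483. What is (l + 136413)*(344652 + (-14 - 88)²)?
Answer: -3930469920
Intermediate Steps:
(l + 136413)*(344652 + (-14 - 88)²) = (-147483 + 136413)*(344652 + (-14 - 88)²) = -11070*(344652 + (-102)²) = -11070*(344652 + 10404) = -11070*355056 = -3930469920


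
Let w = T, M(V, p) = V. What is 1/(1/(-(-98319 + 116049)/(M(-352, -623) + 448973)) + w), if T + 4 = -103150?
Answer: -17730/1829369041 ≈ -9.6919e-6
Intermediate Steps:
T = -103154 (T = -4 - 103150 = -103154)
w = -103154
1/(1/(-(-98319 + 116049)/(M(-352, -623) + 448973)) + w) = 1/(1/(-(-98319 + 116049)/(-352 + 448973)) - 103154) = 1/(1/(-17730/448621) - 103154) = 1/(-448621/17730 - 103154) = 1/(-1829369041/17730) = -17730/1829369041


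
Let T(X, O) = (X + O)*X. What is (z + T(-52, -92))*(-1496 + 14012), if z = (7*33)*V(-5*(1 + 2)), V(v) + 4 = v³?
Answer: -9675631476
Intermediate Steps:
T(X, O) = X*(O + X) (T(X, O) = (O + X)*X = X*(O + X))
V(v) = -4 + v³
z = -780549 (z = (7*33)*(-4 + (-5*(1 + 2))³) = 231*(-4 + (-5*3)³) = 231*(-4 + (-15)³) = 231*(-4 - 3375) = 231*(-3379) = -780549)
(z + T(-52, -92))*(-1496 + 14012) = (-780549 - 52*(-92 - 52))*(-1496 + 14012) = (-780549 - 52*(-144))*12516 = (-780549 + 7488)*12516 = -773061*12516 = -9675631476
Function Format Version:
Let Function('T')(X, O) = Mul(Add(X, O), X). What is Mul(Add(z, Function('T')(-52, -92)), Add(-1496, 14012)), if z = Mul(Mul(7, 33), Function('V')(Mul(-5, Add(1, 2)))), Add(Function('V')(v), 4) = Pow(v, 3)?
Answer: -9675631476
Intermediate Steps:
Function('T')(X, O) = Mul(X, Add(O, X)) (Function('T')(X, O) = Mul(Add(O, X), X) = Mul(X, Add(O, X)))
Function('V')(v) = Add(-4, Pow(v, 3))
z = -780549 (z = Mul(Mul(7, 33), Add(-4, Pow(Mul(-5, Add(1, 2)), 3))) = Mul(231, Add(-4, Pow(Mul(-5, 3), 3))) = Mul(231, Add(-4, Pow(-15, 3))) = Mul(231, Add(-4, -3375)) = Mul(231, -3379) = -780549)
Mul(Add(z, Function('T')(-52, -92)), Add(-1496, 14012)) = Mul(Add(-780549, Mul(-52, Add(-92, -52))), Add(-1496, 14012)) = Mul(Add(-780549, Mul(-52, -144)), 12516) = Mul(Add(-780549, 7488), 12516) = Mul(-773061, 12516) = -9675631476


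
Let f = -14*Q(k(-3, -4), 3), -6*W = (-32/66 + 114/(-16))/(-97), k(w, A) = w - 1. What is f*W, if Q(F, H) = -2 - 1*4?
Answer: -14063/12804 ≈ -1.0983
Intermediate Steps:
k(w, A) = -1 + w
Q(F, H) = -6 (Q(F, H) = -2 - 4 = -6)
W = -2009/153648 (W = -(-32/66 + 114/(-16))/(6*(-97)) = -(-32*1/66 + 114*(-1/16))*(-1)/(6*97) = -(-16/33 - 57/8)*(-1)/(6*97) = -(-2009)*(-1)/(1584*97) = -⅙*2009/25608 = -2009/153648 ≈ -0.013075)
f = 84 (f = -14*(-6) = 84)
f*W = 84*(-2009/153648) = -14063/12804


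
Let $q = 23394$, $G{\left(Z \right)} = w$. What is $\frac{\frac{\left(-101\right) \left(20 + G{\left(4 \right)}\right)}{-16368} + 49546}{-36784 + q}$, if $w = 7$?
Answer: $- \frac{4158829}{1123936} \approx -3.7002$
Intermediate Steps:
$G{\left(Z \right)} = 7$
$\frac{\frac{\left(-101\right) \left(20 + G{\left(4 \right)}\right)}{-16368} + 49546}{-36784 + q} = \frac{\frac{\left(-101\right) \left(20 + 7\right)}{-16368} + 49546}{-36784 + 23394} = \frac{\left(-101\right) 27 \left(- \frac{1}{16368}\right) + 49546}{-13390} = \left(\left(-2727\right) \left(- \frac{1}{16368}\right) + 49546\right) \left(- \frac{1}{13390}\right) = \left(\frac{909}{5456} + 49546\right) \left(- \frac{1}{13390}\right) = \frac{270323885}{5456} \left(- \frac{1}{13390}\right) = - \frac{4158829}{1123936}$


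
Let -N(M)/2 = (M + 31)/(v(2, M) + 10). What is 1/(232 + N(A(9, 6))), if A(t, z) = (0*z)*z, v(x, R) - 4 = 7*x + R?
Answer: 14/3217 ≈ 0.0043519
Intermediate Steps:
v(x, R) = 4 + R + 7*x (v(x, R) = 4 + (7*x + R) = 4 + (R + 7*x) = 4 + R + 7*x)
A(t, z) = 0 (A(t, z) = 0*z = 0)
N(M) = -2*(31 + M)/(28 + M) (N(M) = -2*(M + 31)/((4 + M + 7*2) + 10) = -2*(31 + M)/((4 + M + 14) + 10) = -2*(31 + M)/((18 + M) + 10) = -2*(31 + M)/(28 + M))
1/(232 + N(A(9, 6))) = 1/(232 + 2*(-31 - 1*0)/(28 + 0)) = 1/(232 + 2*(-31 + 0)/28) = 1/(232 + 2*(1/28)*(-31)) = 1/(232 - 31/14) = 1/(3217/14) = 14/3217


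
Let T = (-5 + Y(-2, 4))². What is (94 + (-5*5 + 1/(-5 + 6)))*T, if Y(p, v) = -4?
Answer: 5670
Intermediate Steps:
T = 81 (T = (-5 - 4)² = (-9)² = 81)
(94 + (-5*5 + 1/(-5 + 6)))*T = (94 + (-5*5 + 1/(-5 + 6)))*81 = (94 + (-25 + 1/1))*81 = (94 + (-25 + 1))*81 = (94 - 24)*81 = 70*81 = 5670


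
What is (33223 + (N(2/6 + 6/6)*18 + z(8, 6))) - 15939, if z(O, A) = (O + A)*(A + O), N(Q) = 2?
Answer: 17516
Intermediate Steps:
z(O, A) = (A + O)**2 (z(O, A) = (A + O)*(A + O) = (A + O)**2)
(33223 + (N(2/6 + 6/6)*18 + z(8, 6))) - 15939 = (33223 + (2*18 + (6 + 8)**2)) - 15939 = (33223 + (36 + 14**2)) - 15939 = (33223 + (36 + 196)) - 15939 = (33223 + 232) - 15939 = 33455 - 15939 = 17516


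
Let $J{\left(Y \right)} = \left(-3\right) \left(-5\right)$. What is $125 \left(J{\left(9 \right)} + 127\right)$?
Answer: $17750$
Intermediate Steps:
$J{\left(Y \right)} = 15$
$125 \left(J{\left(9 \right)} + 127\right) = 125 \left(15 + 127\right) = 125 \cdot 142 = 17750$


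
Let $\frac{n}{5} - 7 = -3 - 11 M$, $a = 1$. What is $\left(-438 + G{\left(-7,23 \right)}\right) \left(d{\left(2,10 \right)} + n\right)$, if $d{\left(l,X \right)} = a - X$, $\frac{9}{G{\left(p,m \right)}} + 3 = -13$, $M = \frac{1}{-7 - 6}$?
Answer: $- \frac{694683}{104} \approx -6679.6$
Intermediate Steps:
$M = - \frac{1}{13}$ ($M = \frac{1}{-13} = - \frac{1}{13} \approx -0.076923$)
$G{\left(p,m \right)} = - \frac{9}{16}$ ($G{\left(p,m \right)} = \frac{9}{-3 - 13} = \frac{9}{-16} = 9 \left(- \frac{1}{16}\right) = - \frac{9}{16}$)
$n = \frac{315}{13}$ ($n = 35 + 5 \left(-3 - - \frac{11}{13}\right) = 35 + 5 \left(-3 + \frac{11}{13}\right) = 35 + 5 \left(- \frac{28}{13}\right) = 35 - \frac{140}{13} = \frac{315}{13} \approx 24.231$)
$d{\left(l,X \right)} = 1 - X$
$\left(-438 + G{\left(-7,23 \right)}\right) \left(d{\left(2,10 \right)} + n\right) = \left(-438 - \frac{9}{16}\right) \left(\left(1 - 10\right) + \frac{315}{13}\right) = - \frac{7017 \left(\left(1 - 10\right) + \frac{315}{13}\right)}{16} = - \frac{7017 \left(-9 + \frac{315}{13}\right)}{16} = \left(- \frac{7017}{16}\right) \frac{198}{13} = - \frac{694683}{104}$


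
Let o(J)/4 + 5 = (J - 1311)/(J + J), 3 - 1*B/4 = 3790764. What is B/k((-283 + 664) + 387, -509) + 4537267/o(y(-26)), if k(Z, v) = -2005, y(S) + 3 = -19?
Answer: 16706555951/318795 ≈ 52405.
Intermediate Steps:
B = -15163044 (B = 12 - 4*3790764 = 12 - 15163056 = -15163044)
y(S) = -22 (y(S) = -3 - 19 = -22)
o(J) = -20 + 2*(-1311 + J)/J (o(J) = -20 + 4*((J - 1311)/(J + J)) = -20 + 4*((-1311 + J)/((2*J))) = -20 + 4*((-1311 + J)*(1/(2*J))) = -20 + 4*((-1311 + J)/(2*J)) = -20 + 2*(-1311 + J)/J)
B/k((-283 + 664) + 387, -509) + 4537267/o(y(-26)) = -15163044/(-2005) + 4537267/(-18 - 2622/(-22)) = -15163044*(-1/2005) + 4537267/(-18 - 2622*(-1/22)) = 15163044/2005 + 4537267/(-18 + 1311/11) = 15163044/2005 + 4537267/(1113/11) = 15163044/2005 + 4537267*(11/1113) = 15163044/2005 + 7129991/159 = 16706555951/318795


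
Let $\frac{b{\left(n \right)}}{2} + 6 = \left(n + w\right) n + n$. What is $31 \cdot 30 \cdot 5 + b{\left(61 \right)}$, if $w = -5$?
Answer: $11592$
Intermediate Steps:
$b{\left(n \right)} = -12 + 2 n + 2 n \left(-5 + n\right)$ ($b{\left(n \right)} = -12 + 2 \left(\left(n - 5\right) n + n\right) = -12 + 2 \left(\left(-5 + n\right) n + n\right) = -12 + 2 \left(n \left(-5 + n\right) + n\right) = -12 + 2 \left(n + n \left(-5 + n\right)\right) = -12 + \left(2 n + 2 n \left(-5 + n\right)\right) = -12 + 2 n + 2 n \left(-5 + n\right)$)
$31 \cdot 30 \cdot 5 + b{\left(61 \right)} = 31 \cdot 30 \cdot 5 - \left(500 - 7442\right) = 930 \cdot 5 - -6942 = 4650 - -6942 = 4650 + 6942 = 11592$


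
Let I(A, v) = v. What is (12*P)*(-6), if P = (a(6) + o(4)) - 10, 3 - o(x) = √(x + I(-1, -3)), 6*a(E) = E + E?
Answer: 432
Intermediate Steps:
a(E) = E/3 (a(E) = (E + E)/6 = (2*E)/6 = E/3)
o(x) = 3 - √(-3 + x) (o(x) = 3 - √(x - 3) = 3 - √(-3 + x))
P = -6 (P = ((⅓)*6 + (3 - √(-3 + 4))) - 10 = (2 + (3 - √1)) - 10 = (2 + (3 - 1*1)) - 10 = (2 + (3 - 1)) - 10 = (2 + 2) - 10 = 4 - 10 = -6)
(12*P)*(-6) = (12*(-6))*(-6) = -72*(-6) = 432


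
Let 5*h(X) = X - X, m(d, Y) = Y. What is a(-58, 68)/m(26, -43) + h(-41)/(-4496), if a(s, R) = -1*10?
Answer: 10/43 ≈ 0.23256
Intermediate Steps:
a(s, R) = -10
h(X) = 0 (h(X) = (X - X)/5 = (1/5)*0 = 0)
a(-58, 68)/m(26, -43) + h(-41)/(-4496) = -10/(-43) + 0/(-4496) = -10*(-1/43) + 0*(-1/4496) = 10/43 + 0 = 10/43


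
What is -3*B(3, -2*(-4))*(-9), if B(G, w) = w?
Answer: 216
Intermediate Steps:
-3*B(3, -2*(-4))*(-9) = -(-6)*(-4)*(-9) = -3*8*(-9) = -24*(-9) = 216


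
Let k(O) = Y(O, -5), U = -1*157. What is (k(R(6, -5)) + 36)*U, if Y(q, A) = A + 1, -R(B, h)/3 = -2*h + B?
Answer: -5024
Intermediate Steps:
U = -157
R(B, h) = -3*B + 6*h (R(B, h) = -3*(-2*h + B) = -3*(B - 2*h) = -3*B + 6*h)
Y(q, A) = 1 + A
k(O) = -4 (k(O) = 1 - 5 = -4)
(k(R(6, -5)) + 36)*U = (-4 + 36)*(-157) = 32*(-157) = -5024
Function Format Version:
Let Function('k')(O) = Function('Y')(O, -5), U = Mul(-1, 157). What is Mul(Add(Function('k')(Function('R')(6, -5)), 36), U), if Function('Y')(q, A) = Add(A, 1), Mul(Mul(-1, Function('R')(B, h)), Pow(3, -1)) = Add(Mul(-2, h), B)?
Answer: -5024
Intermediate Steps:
U = -157
Function('R')(B, h) = Add(Mul(-3, B), Mul(6, h)) (Function('R')(B, h) = Mul(-3, Add(Mul(-2, h), B)) = Mul(-3, Add(B, Mul(-2, h))) = Add(Mul(-3, B), Mul(6, h)))
Function('Y')(q, A) = Add(1, A)
Function('k')(O) = -4 (Function('k')(O) = Add(1, -5) = -4)
Mul(Add(Function('k')(Function('R')(6, -5)), 36), U) = Mul(Add(-4, 36), -157) = Mul(32, -157) = -5024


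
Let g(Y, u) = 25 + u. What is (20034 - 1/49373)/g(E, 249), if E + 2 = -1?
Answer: 989138681/13528202 ≈ 73.117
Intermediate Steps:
E = -3 (E = -2 - 1 = -3)
(20034 - 1/49373)/g(E, 249) = (20034 - 1/49373)/(25 + 249) = (20034 - 1*1/49373)/274 = (20034 - 1/49373)*(1/274) = (989138681/49373)*(1/274) = 989138681/13528202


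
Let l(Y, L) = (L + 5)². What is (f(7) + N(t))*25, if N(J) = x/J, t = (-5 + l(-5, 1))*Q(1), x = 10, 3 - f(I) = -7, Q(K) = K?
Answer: 8000/31 ≈ 258.06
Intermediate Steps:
f(I) = 10 (f(I) = 3 - 1*(-7) = 3 + 7 = 10)
l(Y, L) = (5 + L)²
t = 31 (t = (-5 + (5 + 1)²)*1 = (-5 + 6²)*1 = (-5 + 36)*1 = 31*1 = 31)
N(J) = 10/J
(f(7) + N(t))*25 = (10 + 10/31)*25 = (320/31)*25 = 8000/31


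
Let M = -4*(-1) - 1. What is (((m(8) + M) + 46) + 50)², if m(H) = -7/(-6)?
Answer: 361201/36 ≈ 10033.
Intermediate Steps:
m(H) = 7/6 (m(H) = -7*(-⅙) = 7/6)
M = 3 (M = 4 - 1 = 3)
(((m(8) + M) + 46) + 50)² = (((7/6 + 3) + 46) + 50)² = ((25/6 + 46) + 50)² = (301/6 + 50)² = (601/6)² = 361201/36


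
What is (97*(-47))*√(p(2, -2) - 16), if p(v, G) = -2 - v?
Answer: -9118*I*√5 ≈ -20388.0*I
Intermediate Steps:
(97*(-47))*√(p(2, -2) - 16) = (97*(-47))*√((-2 - 1*2) - 16) = -4559*√((-2 - 2) - 16) = -4559*√(-4 - 16) = -9118*I*√5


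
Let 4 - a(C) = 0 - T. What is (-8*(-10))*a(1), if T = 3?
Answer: 560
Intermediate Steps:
a(C) = 7 (a(C) = 4 - (0 - 1*3) = 4 - (0 - 3) = 4 - 1*(-3) = 4 + 3 = 7)
(-8*(-10))*a(1) = -8*(-10)*7 = 80*7 = 560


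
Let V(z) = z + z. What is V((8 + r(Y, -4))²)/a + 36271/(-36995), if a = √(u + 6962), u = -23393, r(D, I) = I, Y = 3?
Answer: -36271/36995 - 32*I*√16431/16431 ≈ -0.98043 - 0.24964*I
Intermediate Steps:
V(z) = 2*z
a = I*√16431 (a = √(-23393 + 6962) = √(-16431) = I*√16431 ≈ 128.18*I)
V((8 + r(Y, -4))²)/a + 36271/(-36995) = (2*(8 - 4)²)/((I*√16431)) + 36271/(-36995) = (2*4²)*(-I*√16431/16431) + 36271*(-1/36995) = (2*16)*(-I*√16431/16431) - 36271/36995 = 32*(-I*√16431/16431) - 36271/36995 = -32*I*√16431/16431 - 36271/36995 = -36271/36995 - 32*I*√16431/16431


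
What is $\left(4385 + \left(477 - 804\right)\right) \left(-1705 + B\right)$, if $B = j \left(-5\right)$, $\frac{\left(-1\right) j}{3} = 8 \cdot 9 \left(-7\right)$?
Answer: $-37597370$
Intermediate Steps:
$j = 1512$ ($j = - 3 \cdot 8 \cdot 9 \left(-7\right) = - 3 \cdot 72 \left(-7\right) = \left(-3\right) \left(-504\right) = 1512$)
$B = -7560$ ($B = 1512 \left(-5\right) = -7560$)
$\left(4385 + \left(477 - 804\right)\right) \left(-1705 + B\right) = \left(4385 + \left(477 - 804\right)\right) \left(-1705 - 7560\right) = \left(4385 - 327\right) \left(-9265\right) = 4058 \left(-9265\right) = -37597370$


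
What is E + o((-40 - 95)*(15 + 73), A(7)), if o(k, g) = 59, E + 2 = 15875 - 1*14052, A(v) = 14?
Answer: 1880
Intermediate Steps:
E = 1821 (E = -2 + (15875 - 1*14052) = -2 + (15875 - 14052) = -2 + 1823 = 1821)
E + o((-40 - 95)*(15 + 73), A(7)) = 1821 + 59 = 1880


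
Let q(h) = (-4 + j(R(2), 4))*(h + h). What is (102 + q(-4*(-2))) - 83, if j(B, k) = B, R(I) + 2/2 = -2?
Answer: -93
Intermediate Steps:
R(I) = -3 (R(I) = -1 - 2 = -3)
q(h) = -14*h (q(h) = (-4 - 3)*(h + h) = -14*h)
(102 + q(-4*(-2))) - 83 = (102 - (-56)*(-2)) - 83 = (102 - 14*8) - 83 = (102 - 112) - 83 = -10 - 83 = -93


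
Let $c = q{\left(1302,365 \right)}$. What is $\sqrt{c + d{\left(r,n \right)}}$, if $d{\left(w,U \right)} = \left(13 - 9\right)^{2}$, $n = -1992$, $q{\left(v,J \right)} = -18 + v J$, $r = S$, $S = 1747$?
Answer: $26 \sqrt{703} \approx 689.37$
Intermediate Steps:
$r = 1747$
$q{\left(v,J \right)} = -18 + J v$
$c = 475212$ ($c = -18 + 365 \cdot 1302 = -18 + 475230 = 475212$)
$d{\left(w,U \right)} = 16$ ($d{\left(w,U \right)} = 4^{2} = 16$)
$\sqrt{c + d{\left(r,n \right)}} = \sqrt{475212 + 16} = \sqrt{475228} = 26 \sqrt{703}$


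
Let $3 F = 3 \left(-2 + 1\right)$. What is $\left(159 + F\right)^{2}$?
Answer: $24964$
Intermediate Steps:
$F = -1$ ($F = \frac{3 \left(-2 + 1\right)}{3} = \frac{3 \left(-1\right)}{3} = \frac{1}{3} \left(-3\right) = -1$)
$\left(159 + F\right)^{2} = \left(159 - 1\right)^{2} = 158^{2} = 24964$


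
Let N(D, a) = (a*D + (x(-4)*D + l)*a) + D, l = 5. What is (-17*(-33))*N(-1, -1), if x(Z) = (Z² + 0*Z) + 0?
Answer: 6171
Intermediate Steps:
x(Z) = Z² (x(Z) = (Z² + 0) + 0 = Z² + 0 = Z²)
N(D, a) = D + D*a + a*(5 + 16*D) (N(D, a) = (a*D + ((-4)²*D + 5)*a) + D = (D*a + (16*D + 5)*a) + D = (D*a + (5 + 16*D)*a) + D = (D*a + a*(5 + 16*D)) + D = D + D*a + a*(5 + 16*D))
(-17*(-33))*N(-1, -1) = (-17*(-33))*(-1 + 5*(-1) + 17*(-1)*(-1)) = 561*(-1 - 5 + 17) = 561*11 = 6171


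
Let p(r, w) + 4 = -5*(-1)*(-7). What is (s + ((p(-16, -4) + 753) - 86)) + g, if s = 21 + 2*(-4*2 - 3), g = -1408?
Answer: -781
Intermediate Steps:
p(r, w) = -39 (p(r, w) = -4 - 5*(-1)*(-7) = -4 + 5*(-7) = -4 - 35 = -39)
s = -1 (s = 21 + 2*(-8 - 3) = 21 + 2*(-11) = 21 - 22 = -1)
(s + ((p(-16, -4) + 753) - 86)) + g = (-1 + ((-39 + 753) - 86)) - 1408 = (-1 + (714 - 86)) - 1408 = (-1 + 628) - 1408 = 627 - 1408 = -781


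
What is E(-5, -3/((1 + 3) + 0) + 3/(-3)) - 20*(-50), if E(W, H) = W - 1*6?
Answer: 989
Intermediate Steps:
E(W, H) = -6 + W (E(W, H) = W - 6 = -6 + W)
E(-5, -3/((1 + 3) + 0) + 3/(-3)) - 20*(-50) = (-6 - 5) - 20*(-50) = -11 + 1000 = 989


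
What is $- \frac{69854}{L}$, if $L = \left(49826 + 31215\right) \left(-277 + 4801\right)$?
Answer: $- \frac{34927}{183314742} \approx -0.00019053$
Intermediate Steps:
$L = 366629484$ ($L = 81041 \cdot 4524 = 366629484$)
$- \frac{69854}{L} = - \frac{69854}{366629484} = \left(-69854\right) \frac{1}{366629484} = - \frac{34927}{183314742}$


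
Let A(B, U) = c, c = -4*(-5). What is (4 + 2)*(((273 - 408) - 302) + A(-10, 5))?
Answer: -2502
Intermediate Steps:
c = 20
A(B, U) = 20
(4 + 2)*(((273 - 408) - 302) + A(-10, 5)) = (4 + 2)*(((273 - 408) - 302) + 20) = 6*((-135 - 302) + 20) = 6*(-437 + 20) = 6*(-417) = -2502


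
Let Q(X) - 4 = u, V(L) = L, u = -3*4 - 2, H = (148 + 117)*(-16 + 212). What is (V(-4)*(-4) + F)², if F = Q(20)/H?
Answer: 6906108609/26977636 ≈ 255.99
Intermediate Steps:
H = 51940 (H = 265*196 = 51940)
u = -14 (u = -12 - 2 = -14)
Q(X) = -10 (Q(X) = 4 - 14 = -10)
F = -1/5194 (F = -10/51940 = -10*1/51940 = -1/5194 ≈ -0.00019253)
(V(-4)*(-4) + F)² = (-4*(-4) - 1/5194)² = (16 - 1/5194)² = (83103/5194)² = 6906108609/26977636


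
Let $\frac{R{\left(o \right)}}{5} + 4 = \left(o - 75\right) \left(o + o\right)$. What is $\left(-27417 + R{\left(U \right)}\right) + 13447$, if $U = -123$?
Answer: $229550$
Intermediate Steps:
$R{\left(o \right)} = -20 + 10 o \left(-75 + o\right)$ ($R{\left(o \right)} = -20 + 5 \left(o - 75\right) \left(o + o\right) = -20 + 5 \left(-75 + o\right) 2 o = -20 + 5 \cdot 2 o \left(-75 + o\right) = -20 + 10 o \left(-75 + o\right)$)
$\left(-27417 + R{\left(U \right)}\right) + 13447 = \left(-27417 - \left(-92230 - 151290\right)\right) + 13447 = \left(-27417 + \left(-20 + 92250 + 10 \cdot 15129\right)\right) + 13447 = \left(-27417 + \left(-20 + 92250 + 151290\right)\right) + 13447 = \left(-27417 + 243520\right) + 13447 = 216103 + 13447 = 229550$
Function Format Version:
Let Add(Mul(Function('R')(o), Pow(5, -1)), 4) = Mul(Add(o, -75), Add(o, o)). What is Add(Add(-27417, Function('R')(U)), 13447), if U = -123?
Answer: 229550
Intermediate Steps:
Function('R')(o) = Add(-20, Mul(10, o, Add(-75, o))) (Function('R')(o) = Add(-20, Mul(5, Mul(Add(o, -75), Add(o, o)))) = Add(-20, Mul(5, Mul(Add(-75, o), Mul(2, o)))) = Add(-20, Mul(5, Mul(2, o, Add(-75, o)))) = Add(-20, Mul(10, o, Add(-75, o))))
Add(Add(-27417, Function('R')(U)), 13447) = Add(Add(-27417, Add(-20, Mul(-750, -123), Mul(10, Pow(-123, 2)))), 13447) = Add(Add(-27417, Add(-20, 92250, Mul(10, 15129))), 13447) = Add(Add(-27417, Add(-20, 92250, 151290)), 13447) = Add(Add(-27417, 243520), 13447) = Add(216103, 13447) = 229550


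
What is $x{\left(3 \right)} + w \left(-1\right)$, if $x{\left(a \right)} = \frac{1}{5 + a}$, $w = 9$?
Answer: $- \frac{71}{8} \approx -8.875$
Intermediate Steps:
$x{\left(3 \right)} + w \left(-1\right) = \frac{1}{5 + 3} + 9 \left(-1\right) = \frac{1}{8} - 9 = - \frac{71}{8}$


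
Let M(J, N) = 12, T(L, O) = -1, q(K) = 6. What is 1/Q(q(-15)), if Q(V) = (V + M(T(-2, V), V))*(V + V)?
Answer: 1/216 ≈ 0.0046296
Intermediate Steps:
Q(V) = 2*V*(12 + V) (Q(V) = (V + 12)*(V + V) = (12 + V)*(2*V) = 2*V*(12 + V))
1/Q(q(-15)) = 1/(2*6*(12 + 6)) = 1/(2*6*18) = 1/216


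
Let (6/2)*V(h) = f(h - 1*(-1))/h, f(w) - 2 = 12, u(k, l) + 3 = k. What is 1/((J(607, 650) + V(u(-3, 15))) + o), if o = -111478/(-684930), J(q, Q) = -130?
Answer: -1027395/134193218 ≈ -0.0076561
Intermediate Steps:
u(k, l) = -3 + k
f(w) = 14 (f(w) = 2 + 12 = 14)
o = 55739/342465 (o = -111478*(-1/684930) = 55739/342465 ≈ 0.16276)
V(h) = 14/(3*h) (V(h) = (14/h)/3 = 14/(3*h))
1/((J(607, 650) + V(u(-3, 15))) + o) = 1/((-130 + 14/(3*(-3 - 3))) + 55739/342465) = 1/((-130 + (14/3)/(-6)) + 55739/342465) = 1/((-130 + (14/3)*(-⅙)) + 55739/342465) = 1/((-130 - 7/9) + 55739/342465) = 1/(-1177/9 + 55739/342465) = 1/(-134193218/1027395) = -1027395/134193218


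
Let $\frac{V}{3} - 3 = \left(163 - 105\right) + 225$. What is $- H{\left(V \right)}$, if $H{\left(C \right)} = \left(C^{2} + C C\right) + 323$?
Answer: $-1472651$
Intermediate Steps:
$V = 858$ ($V = 9 + 3 \left(\left(163 - 105\right) + 225\right) = 9 + 3 \left(58 + 225\right) = 9 + 3 \cdot 283 = 9 + 849 = 858$)
$H{\left(C \right)} = 323 + 2 C^{2}$ ($H{\left(C \right)} = \left(C^{2} + C^{2}\right) + 323 = 2 C^{2} + 323 = 323 + 2 C^{2}$)
$- H{\left(V \right)} = - (323 + 2 \cdot 858^{2}) = - (323 + 2 \cdot 736164) = - (323 + 1472328) = \left(-1\right) 1472651 = -1472651$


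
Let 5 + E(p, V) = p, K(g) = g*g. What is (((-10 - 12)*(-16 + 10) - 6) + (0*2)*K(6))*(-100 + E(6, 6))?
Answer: -12474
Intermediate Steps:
K(g) = g²
E(p, V) = -5 + p
(((-10 - 12)*(-16 + 10) - 6) + (0*2)*K(6))*(-100 + E(6, 6)) = (((-10 - 12)*(-16 + 10) - 6) + (0*2)*6²)*(-100 + (-5 + 6)) = ((-22*(-6) - 6) + 0*36)*(-100 + 1) = ((132 - 6) + 0)*(-99) = (126 + 0)*(-99) = 126*(-99) = -12474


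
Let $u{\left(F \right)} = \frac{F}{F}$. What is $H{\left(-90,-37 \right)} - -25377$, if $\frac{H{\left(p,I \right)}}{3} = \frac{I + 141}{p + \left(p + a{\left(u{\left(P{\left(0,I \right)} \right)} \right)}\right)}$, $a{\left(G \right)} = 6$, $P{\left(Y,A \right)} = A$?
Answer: $\frac{735881}{29} \approx 25375.0$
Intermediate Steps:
$u{\left(F \right)} = 1$
$H{\left(p,I \right)} = \frac{3 \left(141 + I\right)}{6 + 2 p}$ ($H{\left(p,I \right)} = 3 \frac{I + 141}{p + \left(p + 6\right)} = 3 \frac{141 + I}{p + \left(6 + p\right)} = 3 \frac{141 + I}{6 + 2 p} = \frac{3 \left(141 + I\right)}{6 + 2 p}$)
$H{\left(-90,-37 \right)} - -25377 = \frac{3 \left(141 - 37\right)}{2 \left(3 - 90\right)} - -25377 = \frac{3}{2} \frac{1}{-87} \cdot 104 + 25377 = \frac{3}{2} \left(- \frac{1}{87}\right) 104 + 25377 = - \frac{52}{29} + 25377 = \frac{735881}{29}$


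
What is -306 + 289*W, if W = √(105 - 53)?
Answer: -306 + 578*√13 ≈ 1778.0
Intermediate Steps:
W = 2*√13 (W = √52 = 2*√13 ≈ 7.2111)
-306 + 289*W = -306 + 289*(2*√13) = -306 + 578*√13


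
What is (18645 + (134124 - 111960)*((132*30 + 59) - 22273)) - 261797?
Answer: -404824808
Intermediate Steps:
(18645 + (134124 - 111960)*((132*30 + 59) - 22273)) - 261797 = (18645 + 22164*((3960 + 59) - 22273)) - 261797 = (18645 + 22164*(4019 - 22273)) - 261797 = (18645 + 22164*(-18254)) - 261797 = (18645 - 404581656) - 261797 = -404563011 - 261797 = -404824808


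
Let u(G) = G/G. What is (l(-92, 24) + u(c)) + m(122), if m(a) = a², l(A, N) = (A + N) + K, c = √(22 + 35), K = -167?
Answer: 14650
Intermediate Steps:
c = √57 ≈ 7.5498
l(A, N) = -167 + A + N (l(A, N) = (A + N) - 167 = -167 + A + N)
u(G) = 1
(l(-92, 24) + u(c)) + m(122) = ((-167 - 92 + 24) + 1) + 122² = (-235 + 1) + 14884 = -234 + 14884 = 14650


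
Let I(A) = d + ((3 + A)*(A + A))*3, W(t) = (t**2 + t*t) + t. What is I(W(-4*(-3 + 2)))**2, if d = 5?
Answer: 71048041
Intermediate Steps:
W(t) = t + 2*t**2 (W(t) = (t**2 + t**2) + t = 2*t**2 + t = t + 2*t**2)
I(A) = 5 + 6*A*(3 + A) (I(A) = 5 + ((3 + A)*(A + A))*3 = 5 + ((3 + A)*(2*A))*3 = 5 + (2*A*(3 + A))*3 = 5 + 6*A*(3 + A))
I(W(-4*(-3 + 2)))**2 = (5 + 6*((-4*(-3 + 2))*(1 + 2*(-4*(-3 + 2))))**2 + 18*((-4*(-3 + 2))*(1 + 2*(-4*(-3 + 2)))))**2 = (5 + 6*((-4*(-1))*(1 + 2*(-4*(-1))))**2 + 18*((-4*(-1))*(1 + 2*(-4*(-1)))))**2 = (5 + 6*(4*(1 + 2*4))**2 + 18*(4*(1 + 2*4)))**2 = (5 + 6*(4*(1 + 8))**2 + 18*(4*(1 + 8)))**2 = (5 + 6*(4*9)**2 + 18*(4*9))**2 = (5 + 6*36**2 + 18*36)**2 = (5 + 6*1296 + 648)**2 = (5 + 7776 + 648)**2 = 8429**2 = 71048041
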